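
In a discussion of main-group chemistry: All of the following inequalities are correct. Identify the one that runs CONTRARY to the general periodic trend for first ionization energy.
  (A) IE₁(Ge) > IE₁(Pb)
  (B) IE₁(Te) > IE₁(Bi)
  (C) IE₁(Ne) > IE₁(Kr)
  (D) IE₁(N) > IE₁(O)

(D)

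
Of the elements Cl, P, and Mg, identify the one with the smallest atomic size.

Cl

Mg is in period 3, group 2; P is in period 3, group 15; Cl is in period 3, group 17.
Atomic radius shrinks across a period as nuclear charge pulls the same shell inward, and grows down a group as new shells are added.
All lie in period 3, so atomic radius increases right to left.
The smallest atomic size among these belongs to Cl.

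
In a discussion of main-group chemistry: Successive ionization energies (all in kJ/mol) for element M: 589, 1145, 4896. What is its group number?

Group 2

Look for the largest jump between consecutive ionization energies: IE3/IE2 ≈ 4.3, far larger than any earlier ratio.
That jump marks the point where a core electron is being removed. So the atom has 2 valence electrons.
A main-group element with 2 valence electrons is in group 2.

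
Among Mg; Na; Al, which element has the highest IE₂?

After 1 electron has been removed, what remains? Mg⁺ still has 1 valence electron; Na⁺ is the bare [Ne] core; Al⁺ still has 2 valence electrons.
Core electrons are held far more tightly than valence electrons, so Na tops the IE_2 order.
Valence configurations: Mg⁺ [Ne]3s¹, Al⁺ [Ne]3s².
The numbers (kJ/mol): Mg 1451, Na 4562, Al 1817.
Overall IE_2 order: Mg < Al < Na.

Na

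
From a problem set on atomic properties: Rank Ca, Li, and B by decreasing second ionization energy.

Consider each +1 ion: Ca⁺ still has 1 valence electron; Li⁺ is the bare [He] core; B⁺ still has 2 valence electrons.
Breaking into a closed-shell core is much more expensive than removing a leftover valence electron — Li has the largest IE_2 here.
Valence configurations: Ca⁺ [Ar]4s¹, B⁺ [He]2s².
The numbers (kJ/mol): Ca 1145, Li 7298, B 2427.
So the second ionization energies run Ca < B < Li.

Li > B > Ca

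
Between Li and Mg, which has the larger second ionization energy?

Li

Consider each +1 ion: Li⁺ is the bare [He] core; Mg⁺ still has 1 valence electron.
Core electrons are held far more tightly than valence electrons, so Li tops the IE_2 order.
Approximate IE_2 values (kJ/mol): Li 7298, Mg 1451.
Hence IE_2: Mg < Li.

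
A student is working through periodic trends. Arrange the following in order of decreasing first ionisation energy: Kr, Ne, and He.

He is in period 1, group 18; Ne is in period 2, group 18; Kr is in period 4, group 18.
Removing the outermost electron gets harder across a period and easier down a group.
All are in group 18, so first ionization energy increases up the group.
So from highest to lowest: He > Ne > Kr.

He, Ne, Kr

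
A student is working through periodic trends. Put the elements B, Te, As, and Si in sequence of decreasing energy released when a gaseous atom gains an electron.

Te > Si > As > B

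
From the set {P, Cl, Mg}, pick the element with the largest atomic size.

Mg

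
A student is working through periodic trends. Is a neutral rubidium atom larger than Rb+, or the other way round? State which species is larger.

Forming Rb+ removes 1 electron from Rb. Fewer electrons for the same nuclear charge means less shielding and a higher Z_eff on the remaining electrons, and for main-group metals the entire outer shell is lost.
A cation is smaller than its parent atom: Rb+ < Rb.

Rb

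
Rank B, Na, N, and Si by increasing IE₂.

Consider each +1 ion: B⁺ still has 2 valence electrons; Na⁺ is the bare [Ne] core; N⁺ still has 4 valence electrons; Si⁺ still has 3 valence electrons.
Breaking into a closed-shell core is much more expensive than removing a leftover valence electron — Na has the largest IE_2 here.
Valence configurations: B⁺ [He]2s², N⁺ [He]2s²2p², Si⁺ [Ne]3s²3p¹.
The numbers (kJ/mol): B 2427, Na 4562, N 2856, Si 1577.
Hence IE_2: Si < B < N < Na.

Si < B < N < Na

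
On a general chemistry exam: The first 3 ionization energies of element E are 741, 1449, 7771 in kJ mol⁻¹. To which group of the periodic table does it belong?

Group 2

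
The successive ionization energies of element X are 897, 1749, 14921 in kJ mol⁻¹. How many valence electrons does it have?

2

Look for the largest jump between consecutive ionization energies: IE3/IE2 ≈ 8.5, far larger than any earlier ratio.
That jump marks the point where a core electron is being removed. So the atom has 2 valence electrons.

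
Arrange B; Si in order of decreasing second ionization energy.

Consider each +1 ion: B⁺ still has 2 valence electrons; Si⁺ still has 3 valence electrons.
All are still removing valence electrons, so compare the +1 ions as you would atoms: IE_2 generally rises across a period (higher Z_eff) and falls down a group (larger shell), subject to the usual subshell exceptions.
Valence configurations: B⁺ [He]2s², Si⁺ [Ne]3s²3p¹.
Approximate IE_2 values (kJ/mol): B 2427, Si 1577.
Putting it together, IE_2: Si < B.

B > Si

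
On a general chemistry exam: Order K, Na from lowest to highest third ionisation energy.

The third ionization energy removes an electron from the +2 ion. For each element: K²⁺ is already 1 electron into the core; Na²⁺ is already 1 electron into the core.
All of these are removing an electron from a noble-gas core or deeper; the smaller core (lower principal quantum number) is held far more tightly, and within a period the higher nuclear charge binds the same core more tightly.
The numbers (kJ/mol): K 4420, Na 6910.
Putting it together, IE_3: K < Na.

K < Na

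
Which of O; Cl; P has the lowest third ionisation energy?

P

Consider each +2 ion: O²⁺ still has 4 valence electrons; Cl²⁺ still has 5 valence electrons; P²⁺ still has 3 valence electrons.
All are still removing valence electrons, so compare the +2 ions as you would atoms: IE_3 generally rises across a period (higher Z_eff) and falls down a group (larger shell), subject to the usual subshell exceptions.
Valence configurations: O²⁺ [He]2s²2p², Cl²⁺ [Ne]3s²3p³, P²⁺ [Ne]3s²3p¹.
Approximate IE_3 values (kJ/mol): O 5300, Cl 3822, P 2914.
Hence IE_3: P < Cl < O.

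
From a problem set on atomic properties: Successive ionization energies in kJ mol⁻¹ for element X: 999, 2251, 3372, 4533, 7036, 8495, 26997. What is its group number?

Look for the largest jump between consecutive ionization energies: IE7/IE6 ≈ 3.2, far larger than any earlier ratio.
That jump marks the point where a core electron is being removed. So the atom has 6 valence electrons.
A main-group element with 6 valence electrons is in group 16.

Group 16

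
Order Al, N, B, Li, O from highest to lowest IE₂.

Li > O > N > B > Al

IE_2 is the cost of taking one more electron from the +1 cation: Al⁺ still has 2 valence electrons; N⁺ still has 4 valence electrons; B⁺ still has 2 valence electrons; Li⁺ is the bare [He] core; O⁺ still has 5 valence electrons.
Pulling an electron out of a noble-gas core costs far more than removing a remaining valence electron, so Li sits at the high end of IE_2.
Valence configurations: Al⁺ [Ne]3s², N⁺ [He]2s²2p², B⁺ [He]2s², O⁺ [He]2s²2p³.
Approximate IE_2 values (kJ/mol): Al 1817, N 2856, B 2427, Li 7298, O 3388.
So the second ionization energies run Al < B < N < O < Li.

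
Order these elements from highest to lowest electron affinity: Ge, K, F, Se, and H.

EA tends to increase across a period and decrease down a group, though the pattern is less regular than for IE or radius.
Here both period and group differ, so the two effects have to be weighed against each other.
H > K: they share group 1; the group trend gives H the larger value.
Ge > H: period and group pull opposite ways; the across-period shift dominates (119 vs 73 kJ/mol).
Se > Ge: both are in period 4; the period trend gives Se the larger value.
F > Se: relative to Se, both the across-period and down-group shifts push F's electron affinity up.
Approximate values (kJ/mol): H 73, F 328, K 48, Ge 119, Se 195.
So from highest to lowest: F > Se > Ge > H > K.

F > Se > Ge > H > K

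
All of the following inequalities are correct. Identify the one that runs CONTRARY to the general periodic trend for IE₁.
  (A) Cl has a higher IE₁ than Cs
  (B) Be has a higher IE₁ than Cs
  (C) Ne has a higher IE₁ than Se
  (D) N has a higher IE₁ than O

The general trend: IE₁ increases across a period and decreases down a group.
(A) Cl (period 3, group 17) vs Cs (period 6, group 1): the stated order agrees with the simple trend.
(B) Be (period 2, group 2) vs Cs (period 6, group 1): the stated order agrees with the simple trend.
(C) Ne (period 2, group 18) vs Se (period 4, group 16): the stated order agrees with the simple trend.
(D) N (period 2, group 15) vs O (period 2, group 16): the stated order contradicts the simple trend.
The exception is (D): pairing an electron in O's 2p⁴ costs repulsion energy, so O ionizes more easily than half-filled N (2p³).

(D)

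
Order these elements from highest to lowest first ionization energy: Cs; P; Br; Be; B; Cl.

Cl > Br > P > Be > B > Cs

Removing the outermost electron gets harder across a period and easier down a group.
These span different periods and groups, so the two trends combine.
B > Cs: both effects reinforce here, so B is clearly the higher of the two.
Be > B: this pair runs against the simple trend — see the exception note.
P > Be: the two effects oppose for this pair; the across-period effect wins (1012 vs 900 kJ/mol).
Br > P: period and group pull opposite ways; the across-period shift dominates (1140 vs 1012 kJ/mol).
Cl > Br: they share group 17; the group trend gives Cl the larger value.
Note the exception: Be has a higher first ionization energy than B, contrary to the simple trend — removing B's lone 2p electron is easier than breaking Be's filled 2s².
For reference (kJ/mol): Be 900, B 801, P 1012, Cl 1251, Br 1140, Cs 376.
So from highest to lowest: Cl > Br > P > Be > B > Cs.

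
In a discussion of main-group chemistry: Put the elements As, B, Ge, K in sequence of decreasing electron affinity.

B is in period 2, group 13; K is in period 4, group 1; Ge is in period 4, group 14; As is in period 4, group 15.
Atoms with high Z_eff and room in the valence shell (especially the halogens) have the most exothermic electron affinities.
Neither a single period nor a single group — weigh both effects.
K > B: this pair runs against the simple trend — see the exception note.
As > K: both are in period 4; the period trend gives As the larger value.
Ge > As: this pair runs against the simple trend — see the exception note.
Note the exception: K has a higher electron affinity than B, contrary to the simple trend — B's ns²np¹ configuration gives only a small electron affinity — the sparsely filled np subshell binds an added electron weakly.
Note the exception: Ge has a higher electron affinity than As, contrary to the simple trend — adding an electron to As's half-filled 4p³ is unfavourable, so Ge (4p²) has the more exothermic EA.
For reference (kJ/mol): B 27, K 48, Ge 119, As 78.
So from highest to lowest: Ge > As > K > B.

Ge, As, K, B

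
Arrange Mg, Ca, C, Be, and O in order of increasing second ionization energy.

IE_2 is the cost of taking one more electron from the +1 cation: Mg⁺ still has 1 valence electron; Ca⁺ still has 1 valence electron; C⁺ still has 3 valence electrons; Be⁺ still has 1 valence electron; O⁺ still has 5 valence electrons.
All are still removing valence electrons, so compare the +1 ions as you would atoms: IE_2 generally rises across a period (higher Z_eff) and falls down a group (larger shell), subject to the usual subshell exceptions.
Valence configurations: Mg⁺ [Ne]3s¹, Ca⁺ [Ar]4s¹, C⁺ [He]2s²2p¹, Be⁺ [He]2s¹, O⁺ [He]2s²2p³.
Tabulated IE_2 (kJ/mol): Mg 1451, Ca 1145, C 2353, Be 1757, O 3388.
Overall IE_2 order: Ca < Mg < Be < C < O.

Ca < Mg < Be < C < O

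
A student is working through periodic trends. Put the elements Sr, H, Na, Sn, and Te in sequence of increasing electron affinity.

Sr, Na, H, Sn, Te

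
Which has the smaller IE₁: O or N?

N is in period 2, group 15; O is in period 2, group 16.
Removing the outermost electron gets harder across a period and easier down a group.
All lie in period 2; the across-period trend (first ionization energy increases left to right) applies, with the exception below.
Note the exception: N has a higher first ionization energy than O, contrary to the simple trend — pairing an electron in O's 2p⁴ costs repulsion energy, so O ionizes more easily than half-filled N (2p³).
Approximate values (kJ/mol): N 1402, O 1314.
So O has the smaller IE₁ (O < N).

O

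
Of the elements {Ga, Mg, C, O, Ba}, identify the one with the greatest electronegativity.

C is in period 2, group 14; O is in period 2, group 16; Mg is in period 3, group 2; Ga is in period 4, group 13; Ba is in period 6, group 2.
Electronegativity increases across a period and decreases down a group, tracking effective nuclear charge and atomic size.
Here both period and group differ, so the two effects have to be weighed against each other.
Mg > Ba: they share group 2; the group trend gives Mg the larger value.
Ga > Mg: period and group pull opposite ways; the across-period shift dominates (1.81 vs 1.31).
C > Ga: both effects reinforce here, so C is clearly the higher of the two.
O > C: O lies to the right of C in period 2, so the across-period effect alone puts O higher.
Approximate values (Pauling): C 2.55, O 3.44, Mg 1.31, Ga 1.81, Ba 0.89.
The greatest electronegativity among these belongs to O.

O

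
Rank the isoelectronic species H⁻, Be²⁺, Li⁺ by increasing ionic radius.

Be²⁺ < Li⁺ < H⁻

All of these have 2 electrons, so size is governed by nuclear charge alone: the more protons, the stronger the pull on the same electron cloud, and the smaller the ion.
Nuclear charges: Be²⁺ (Z=4), Li⁺ (Z=3), H⁻ (Z=1).
Smallest to largest: Be²⁺ < Li⁺ < H⁻.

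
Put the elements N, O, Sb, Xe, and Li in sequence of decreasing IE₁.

Li is in period 2, group 1; N is in period 2, group 15; O is in period 2, group 16; Sb is in period 5, group 15; Xe is in period 5, group 18.
Removing the outermost electron gets harder across a period and easier down a group.
These span different periods and groups, so the two trends combine.
Sb > Li: period and group pull opposite ways; the across-period shift dominates (831 vs 520 kJ/mol).
Xe > Sb: both are in period 5; the period trend gives Xe the larger value.
O > Xe: period and group pull opposite ways; the down-group shift dominates (1314 vs 1170 kJ/mol).
N > O: this pair runs against the simple trend — see the exception note.
Note the exception: N has a higher first ionization energy than O, contrary to the simple trend — pairing an electron in O's 2p⁴ costs repulsion energy, so O ionizes more easily than half-filled N (2p³).
For reference (kJ/mol): Li 520, N 1402, O 1314, Sb 831, Xe 1170.
So from highest to lowest: N > O > Xe > Sb > Li.

N > O > Xe > Sb > Li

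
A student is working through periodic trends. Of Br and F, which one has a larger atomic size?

F is in period 2, group 17; Br is in period 4, group 17.
Moving right in a period, electrons are added to the same shell under a stronger nuclear pull, so atoms get smaller; moving down, a new shell is opened and atoms get larger.
All are in group 17, so atomic radius increases down the group.
So Br has the larger atomic size (Br > F).

Br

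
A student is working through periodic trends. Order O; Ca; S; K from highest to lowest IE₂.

O > K > S > Ca

After 1 electron has been removed, what remains? O⁺ still has 5 valence electrons; Ca⁺ still has 1 valence electron; S⁺ still has 5 valence electrons; K⁺ is the bare [Ar] core.
Usually core removal costs more than valence removal, but here the competition is close: a tightly held n=2 valence electron can cost more to remove than an n=3 core electron, so the actual values have to decide it.
Valence configurations: O⁺ [He]2s²2p³, Ca⁺ [Ar]4s¹, S⁺ [Ne]3s²3p³.
The numbers (kJ/mol): O 3388, Ca 1145, S 2252, K 3052.
Hence IE_2: Ca < S < K < O.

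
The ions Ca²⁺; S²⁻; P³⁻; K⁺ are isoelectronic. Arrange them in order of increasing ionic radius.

All of these have 18 electrons, so size is governed by nuclear charge alone: the more protons, the stronger the pull on the same electron cloud, and the smaller the ion.
Nuclear charges: Ca²⁺ (Z=20), K⁺ (Z=19), S²⁻ (Z=16), P³⁻ (Z=15).
Smallest to largest: Ca²⁺ < K⁺ < S²⁻ < P³⁻.

Ca²⁺, K⁺, S²⁻, P³⁻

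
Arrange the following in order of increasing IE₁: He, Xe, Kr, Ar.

Xe < Kr < Ar < He

He is in period 1, group 18; Ar is in period 3, group 18; Kr is in period 4, group 18; Xe is in period 5, group 18.
Across a period the outer electron is held more tightly (higher IE₁); down a group it sits in a higher shell, more shielded, and comes off more easily.
All are in group 18, so first ionization energy increases up the group.
So from lowest to highest: Xe < Kr < Ar < He.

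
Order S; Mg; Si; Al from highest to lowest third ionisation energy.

The third ionization energy removes an electron from the +2 ion. For each element: S²⁺ still has 4 valence electrons; Mg²⁺ is the bare [Ne] core; Si²⁺ still has 2 valence electrons; Al²⁺ still has 1 valence electron.
Breaking into a closed-shell core is much more expensive than removing a leftover valence electron — Mg has the largest IE_3 here.
Valence configurations: S²⁺ [Ne]3s²3p², Si²⁺ [Ne]3s², Al²⁺ [Ne]3s¹.
The numbers (kJ/mol): S 3357, Mg 7733, Si 3232, Al 2745.
Putting it together, IE_3: Al < Si < S < Mg.

Mg > S > Si > Al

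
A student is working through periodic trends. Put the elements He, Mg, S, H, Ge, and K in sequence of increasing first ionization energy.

H is in period 1, group 1; He is in period 1, group 18; Mg is in period 3, group 2; S is in period 3, group 16; K is in period 4, group 1; Ge is in period 4, group 14.
Removing the outermost electron gets harder across a period and easier down a group.
These span different periods and groups, so the two trends combine.
Mg > K: both effects reinforce here, so Mg is clearly the higher of the two.
Ge > Mg: period and group pull opposite ways; the across-period shift dominates (762 vs 738 kJ/mol).
S > Ge: both effects reinforce here, so S is clearly the higher of the two.
H > S: period and group pull opposite ways; the down-group shift dominates (1312 vs 1000 kJ/mol).
He > H: He lies to the right of H in period 1, so the across-period effect alone puts He higher.
Approximate values (kJ/mol): H 1312, He 2372, Mg 738, S 1000, K 419, Ge 762.
So from lowest to highest: K < Mg < Ge < S < H < He.

K < Mg < Ge < S < H < He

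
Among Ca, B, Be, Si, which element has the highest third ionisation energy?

Be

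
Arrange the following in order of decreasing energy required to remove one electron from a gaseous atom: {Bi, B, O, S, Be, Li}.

Li is in period 2, group 1; Be is in period 2, group 2; B is in period 2, group 13; O is in period 2, group 16; S is in period 3, group 16; Bi is in period 6, group 15.
Removing the outermost electron gets harder across a period and easier down a group.
Here both period and group differ, so the two effects have to be weighed against each other.
Bi > Li: period and group pull opposite ways; the across-period shift dominates (703 vs 520 kJ/mol).
B > Bi: the two effects oppose for this pair; the down-group effect wins (801 vs 703 kJ/mol).
Be > B: this pair runs against the simple trend — see the exception note.
S > Be: the two effects oppose for this pair; the across-period effect wins (1000 vs 900 kJ/mol).
O > S: they share group 16; the group trend gives O the larger value.
Note the exception: Be has a higher first ionization energy than B, contrary to the simple trend — removing B's lone 2p electron is easier than breaking Be's filled 2s².
For reference (kJ/mol): Li 520, Be 900, B 801, O 1314, S 1000, Bi 703.
So from highest to lowest: O > S > Be > B > Bi > Li.

O > S > Be > B > Bi > Li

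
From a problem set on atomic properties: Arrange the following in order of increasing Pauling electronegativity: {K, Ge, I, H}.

K, Ge, H, I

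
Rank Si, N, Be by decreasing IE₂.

The second ionization energy removes an electron from the +1 ion. For each element: Si⁺ still has 3 valence electrons; N⁺ still has 4 valence electrons; Be⁺ still has 1 valence electron.
All are still removing valence electrons, so compare the +1 ions as you would atoms: IE_2 generally rises across a period (higher Z_eff) and falls down a group (larger shell), subject to the usual subshell exceptions.
Valence configurations: Si⁺ [Ne]3s²3p¹, N⁺ [He]2s²2p², Be⁺ [He]2s¹.
Approximate IE_2 values (kJ/mol): Si 1577, N 2856, Be 1757.
Overall IE_2 order: Si < Be < N.

N > Be > Si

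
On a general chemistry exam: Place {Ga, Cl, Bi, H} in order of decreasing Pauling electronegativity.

Cl > H > Bi > Ga

EN rises left→right (higher Z_eff, smaller atoms) and falls top→bottom (larger, more shielded atoms).
These span different periods and groups, so the two trends combine.
Bi > Ga: period and group pull opposite ways; the across-period shift dominates (2.02 vs 1.81).
H > Bi: period and group pull opposite ways; the down-group shift dominates (2.20 vs 2.02).
Cl > H: the two effects oppose for this pair; the across-period effect wins (3.16 vs 2.20).
Approximate values (Pauling): H 2.20, Cl 3.16, Ga 1.81, Bi 2.02.
So from highest to lowest: Cl > H > Bi > Ga.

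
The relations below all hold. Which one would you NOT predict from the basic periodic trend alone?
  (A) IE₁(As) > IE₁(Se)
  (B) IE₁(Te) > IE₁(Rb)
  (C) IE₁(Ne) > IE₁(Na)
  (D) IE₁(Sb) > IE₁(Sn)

The general trend: first ionization energy increases across a period and decreases down a group.
(A) As (period 4, group 15) vs Se (period 4, group 16): the stated order contradicts the simple trend.
(B) Te (period 5, group 16) vs Rb (period 5, group 1): the stated order agrees with the simple trend.
(C) Ne (period 2, group 18) vs Na (period 3, group 1): the stated order agrees with the simple trend.
(D) Sb (period 5, group 15) vs Sn (period 5, group 14): the stated order agrees with the simple trend.
The exception is (A): Se (4p⁴) ionizes more easily than half-filled As (4p³).

(A)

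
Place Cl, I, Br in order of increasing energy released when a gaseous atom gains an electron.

I < Br < Cl

Cl is in period 3, group 17; Br is in period 4, group 17; I is in period 5, group 17.
Electron affinity generally becomes more exothermic across a period toward the halogens and less exothermic down a group.
All are in group 17, so electron affinity increases up the group.
So from lowest to highest: I < Br < Cl.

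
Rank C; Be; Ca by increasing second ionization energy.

Ca < Be < C

The second ionization energy removes an electron from the +1 ion. For each element: C⁺ still has 3 valence electrons; Be⁺ still has 1 valence electron; Ca⁺ still has 1 valence electron.
All are still removing valence electrons, so compare the +1 ions as you would atoms: IE_2 generally rises across a period (higher Z_eff) and falls down a group (larger shell), subject to the usual subshell exceptions.
Valence configurations: C⁺ [He]2s²2p¹, Be⁺ [He]2s¹, Ca⁺ [Ar]4s¹.
The numbers (kJ/mol): C 2353, Be 1757, Ca 1145.
So the second ionization energies run Ca < Be < C.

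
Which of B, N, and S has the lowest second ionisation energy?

S

IE_2 is the cost of taking one more electron from the +1 cation: B⁺ still has 2 valence electrons; N⁺ still has 4 valence electrons; S⁺ still has 5 valence electrons.
All are still removing valence electrons, so compare the +1 ions as you would atoms: IE_2 generally rises across a period (higher Z_eff) and falls down a group (larger shell), subject to the usual subshell exceptions.
Valence configurations: B⁺ [He]2s², N⁺ [He]2s²2p², S⁺ [Ne]3s²3p³.
Tabulated IE_2 (kJ/mol): B 2427, N 2856, S 2252.
Hence IE_2: S < B < N.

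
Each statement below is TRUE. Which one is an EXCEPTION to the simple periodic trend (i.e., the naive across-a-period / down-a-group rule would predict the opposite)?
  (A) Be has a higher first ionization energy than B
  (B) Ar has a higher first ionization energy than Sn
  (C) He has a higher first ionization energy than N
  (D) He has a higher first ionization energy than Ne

(A)

The general trend: first ionization energy increases across a period and decreases down a group.
(A) Be (period 2, group 2) vs B (period 2, group 13): the stated order contradicts the simple trend.
(B) Ar (period 3, group 18) vs Sn (period 5, group 14): the stated order agrees with the simple trend.
(C) He (period 1, group 18) vs N (period 2, group 15): the stated order agrees with the simple trend.
(D) He (period 1, group 18) vs Ne (period 2, group 18): the stated order agrees with the simple trend.
The exception is (A): removing B's lone 2p electron is easier than breaking Be's filled 2s².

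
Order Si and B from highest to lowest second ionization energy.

B > Si

The second ionization energy removes an electron from the +1 ion. For each element: Si⁺ still has 3 valence electrons; B⁺ still has 2 valence electrons.
All are still removing valence electrons, so compare the +1 ions as you would atoms: IE_2 generally rises across a period (higher Z_eff) and falls down a group (larger shell), subject to the usual subshell exceptions.
Valence configurations: Si⁺ [Ne]3s²3p¹, B⁺ [He]2s².
Tabulated IE_2 (kJ/mol): Si 1577, B 2427.
So the second ionization energies run Si < B.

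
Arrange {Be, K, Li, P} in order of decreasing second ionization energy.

IE_2 is the cost of taking one more electron from the +1 cation: Be⁺ still has 1 valence electron; K⁺ is the bare [Ar] core; Li⁺ is the bare [He] core; P⁺ still has 4 valence electrons.
Breaking into a closed-shell core is much more expensive than removing a leftover valence electron — K and Li have the largest IE_2 here.
Valence configurations: Be⁺ [He]2s¹, P⁺ [Ne]3s²3p².
Approximate IE_2 values (kJ/mol): Be 1757, K 3052, Li 7298, P 1907.
Hence IE_2: Be < P < K < Li.

Li > K > P > Be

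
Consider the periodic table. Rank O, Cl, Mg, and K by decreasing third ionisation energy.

IE_3 is the cost of taking one more electron from the +2 cation: O²⁺ still has 4 valence electrons; Cl²⁺ still has 5 valence electrons; Mg²⁺ is the bare [Ne] core; K²⁺ is already 1 electron into the core.
Usually core removal costs more than valence removal, but here the competition is close: a tightly held n=2 valence electron can cost more to remove than an n=3 core electron, so the actual values have to decide it.
Valence configurations: O²⁺ [He]2s²2p², Cl²⁺ [Ne]3s²3p³.
Approximate IE_3 values (kJ/mol): O 5300, Cl 3822, Mg 7733, K 4420.
So the third ionization energies run Cl < K < O < Mg.

Mg > O > K > Cl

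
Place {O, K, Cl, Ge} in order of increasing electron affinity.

K, Ge, O, Cl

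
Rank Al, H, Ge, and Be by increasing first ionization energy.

H is in period 1, group 1; Be is in period 2, group 2; Al is in period 3, group 13; Ge is in period 4, group 14.
Across a period the outer electron is held more tightly (higher IE₁); down a group it sits in a higher shell, more shielded, and comes off more easily.
A diagonal step moves right (one effect) and down (the opposite effect) at once.
Ge > Al: the two effects oppose for this pair; the across-period effect wins (762 vs 578 kJ/mol).
Be > Ge: the two effects oppose for this pair; the down-group effect wins (900 vs 762 kJ/mol).
H > Be: the two effects oppose for this pair; the down-group effect wins (1312 vs 900 kJ/mol).
Tabulated first ionization energy (kJ/mol): H 1312, Be 900, Al 578, Ge 762.
So from lowest to highest: Al < Ge < Be < H.

Al < Ge < Be < H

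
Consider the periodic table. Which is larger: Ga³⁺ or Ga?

Ga

Forming Ga³⁺ removes 3 electrons from Ga. Fewer electrons for the same nuclear charge means less shielding and a higher Z_eff on the remaining electrons, and for main-group metals the entire outer shell is lost.
A cation is smaller than its parent atom: Ga³⁺ < Ga.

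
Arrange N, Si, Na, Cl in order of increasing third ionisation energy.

Si < Cl < N < Na

IE_3 is the cost of taking one more electron from the +2 cation: N²⁺ still has 3 valence electrons; Si²⁺ still has 2 valence electrons; Na²⁺ is already 1 electron into the core; Cl²⁺ still has 5 valence electrons.
Breaking into a closed-shell core is much more expensive than removing a leftover valence electron — Na has the largest IE_3 here.
Valence configurations: N²⁺ [He]2s²2p¹, Si²⁺ [Ne]3s², Cl²⁺ [Ne]3s²3p³.
Approximate IE_3 values (kJ/mol): N 4578, Si 3232, Na 6910, Cl 3822.
So the third ionization energies run Si < Cl < N < Na.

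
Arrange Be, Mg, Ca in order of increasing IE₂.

The second ionization energy removes an electron from the +1 ion. For each element: Be⁺ still has 1 valence electron; Mg⁺ still has 1 valence electron; Ca⁺ still has 1 valence electron.
All are still removing valence electrons, so compare the +1 ions as you would atoms: IE_2 generally rises across a period (higher Z_eff) and falls down a group (larger shell), subject to the usual subshell exceptions.
Valence configurations: Be⁺ [He]2s¹, Mg⁺ [Ne]3s¹, Ca⁺ [Ar]4s¹.
The numbers (kJ/mol): Be 1757, Mg 1451, Ca 1145.
Putting it together, IE_2: Ca < Mg < Be.

Ca, Mg, Be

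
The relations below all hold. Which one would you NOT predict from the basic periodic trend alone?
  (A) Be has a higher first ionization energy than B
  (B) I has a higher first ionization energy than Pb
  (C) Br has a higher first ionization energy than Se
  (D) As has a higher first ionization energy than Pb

The general trend: first ionization energy increases across a period and decreases down a group.
(A) Be (period 2, group 2) vs B (period 2, group 13): the stated order contradicts the simple trend.
(B) I (period 5, group 17) vs Pb (period 6, group 14): the stated order agrees with the simple trend.
(C) Br (period 4, group 17) vs Se (period 4, group 16): the stated order agrees with the simple trend.
(D) As (period 4, group 15) vs Pb (period 6, group 14): the stated order agrees with the simple trend.
The exception is (A): removing B's lone 2p electron is easier than breaking Be's filled 2s².

(A)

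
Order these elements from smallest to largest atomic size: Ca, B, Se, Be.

Be is in period 2, group 2; B is in period 2, group 13; Ca is in period 4, group 2; Se is in period 4, group 16.
Moving right in a period, electrons are added to the same shell under a stronger nuclear pull, so atoms get smaller; moving down, a new shell is opened and atoms get larger.
These span different periods and groups, so the two trends combine.
Be > B: both are in period 2; the period trend gives Be the larger value.
Se > Be: period and group pull opposite ways; the down-group shift dominates (116 vs 102 pm).
Ca > Se: Ca lies to the left of Se in period 4, so the across-period effect alone puts Ca larger.
For reference (pm): Be 102, B 85, Ca 171, Se 116.
So from smallest to largest: B < Be < Se < Ca.

B < Be < Se < Ca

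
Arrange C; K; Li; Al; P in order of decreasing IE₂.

Li > K > C > P > Al

After 1 electron has been removed, what remains? C⁺ still has 3 valence electrons; K⁺ is the bare [Ar] core; Li⁺ is the bare [He] core; Al⁺ still has 2 valence electrons; P⁺ still has 4 valence electrons.
Core electrons are held far more tightly than valence electrons, so K and Li top the IE_2 order.
Valence configurations: C⁺ [He]2s²2p¹, Al⁺ [Ne]3s², P⁺ [Ne]3s²3p².
Approximate IE_2 values (kJ/mol): C 2353, K 3052, Li 7298, Al 1817, P 1907.
Hence IE_2: Al < P < C < K < Li.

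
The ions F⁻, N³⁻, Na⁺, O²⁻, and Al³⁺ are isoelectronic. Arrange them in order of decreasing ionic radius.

All of these have 10 electrons, so size is governed by nuclear charge alone: the more protons, the stronger the pull on the same electron cloud, and the smaller the ion.
Nuclear charges: Al³⁺ (Z=13), Na⁺ (Z=11), F⁻ (Z=9), O²⁻ (Z=8), N³⁻ (Z=7).
Largest to smallest: N³⁻ > O²⁻ > F⁻ > Na⁺ > Al³⁺.

N³⁻ > O²⁻ > F⁻ > Na⁺ > Al³⁺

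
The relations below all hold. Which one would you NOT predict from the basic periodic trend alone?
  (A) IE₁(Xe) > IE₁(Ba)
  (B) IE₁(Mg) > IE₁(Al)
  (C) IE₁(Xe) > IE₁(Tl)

(B)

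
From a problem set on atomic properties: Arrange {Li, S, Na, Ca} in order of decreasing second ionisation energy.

Consider each +1 ion: Li⁺ is the bare [He] core; S⁺ still has 5 valence electrons; Na⁺ is the bare [Ne] core; Ca⁺ still has 1 valence electron.
Pulling an electron out of a noble-gas core costs far more than removing a remaining valence electron, so Na and Li sit at the high end of IE_2.
Valence configurations: S⁺ [Ne]3s²3p³, Ca⁺ [Ar]4s¹.
Approximate IE_2 values (kJ/mol): Li 7298, S 2252, Na 4562, Ca 1145.
Putting it together, IE_2: Ca < S < Na < Li.

Li > Na > S > Ca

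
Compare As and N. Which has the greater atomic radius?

N is in period 2, group 15; As is in period 4, group 15.
Moving right in a period, electrons are added to the same shell under a stronger nuclear pull, so atoms get smaller; moving down, a new shell is opened and atoms get larger.
All are in group 15, so atomic radius increases down the group.
So As has the greater atomic radius (As > N).

As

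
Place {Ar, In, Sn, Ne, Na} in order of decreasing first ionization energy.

Ne, Ar, Sn, In, Na

Ne is in period 2, group 18; Na is in period 3, group 1; Ar is in period 3, group 18; In is in period 5, group 13; Sn is in period 5, group 14.
Removing the outermost electron gets harder across a period and easier down a group.
Here both period and group differ, so the two effects have to be weighed against each other.
In > Na: period and group pull opposite ways; the across-period shift dominates (558 vs 496 kJ/mol).
Sn > In: both are in period 5; the period trend gives Sn the larger value.
Ar > Sn: both effects reinforce here, so Ar is clearly the higher of the two.
Ne > Ar: Ne sits above Ar in group 18, so the down-group effect alone puts Ne higher.
Tabulated first ionization energy (kJ/mol): Ne 2081, Na 496, Ar 1521, In 558, Sn 709.
So from highest to lowest: Ne > Ar > Sn > In > Na.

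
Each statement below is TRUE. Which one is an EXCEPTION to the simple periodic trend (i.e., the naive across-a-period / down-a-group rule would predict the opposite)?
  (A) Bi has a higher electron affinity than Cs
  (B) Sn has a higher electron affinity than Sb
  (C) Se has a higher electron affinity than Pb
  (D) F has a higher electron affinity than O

The general trend: electron affinity increases across a period and decreases down a group.
(A) Bi (period 6, group 15) vs Cs (period 6, group 1): the stated order agrees with the simple trend.
(B) Sn (period 5, group 14) vs Sb (period 5, group 15): the stated order contradicts the simple trend.
(C) Se (period 4, group 16) vs Pb (period 6, group 14): the stated order agrees with the simple trend.
(D) F (period 2, group 17) vs O (period 2, group 16): the stated order agrees with the simple trend.
The exception is (B): adding an electron to Sb's half-filled 5p³ is unfavourable, so Sn has the more exothermic EA.

(B)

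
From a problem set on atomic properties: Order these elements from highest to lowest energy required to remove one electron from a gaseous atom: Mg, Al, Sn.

Mg > Sn > Al

Across a period the outer electron is held more tightly (higher IE₁); down a group it sits in a higher shell, more shielded, and comes off more easily.
Here both period and group differ, so the two effects have to be weighed against each other.
Sn > Al: the two effects oppose for this pair; the across-period effect wins (709 vs 578 kJ/mol).
Mg > Sn: the two effects oppose for this pair; the down-group effect wins (738 vs 709 kJ/mol).
Note the exception: Mg has a higher first ionization energy than Al, contrary to the simple trend — Al's single 3p electron is easier to remove than one from Mg's filled 3s².
For reference (kJ/mol): Mg 738, Al 578, Sn 709.
So from highest to lowest: Mg > Sn > Al.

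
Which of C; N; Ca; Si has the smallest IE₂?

The second ionization energy removes an electron from the +1 ion. For each element: C⁺ still has 3 valence electrons; N⁺ still has 4 valence electrons; Ca⁺ still has 1 valence electron; Si⁺ still has 3 valence electrons.
All are still removing valence electrons, so compare the +1 ions as you would atoms: IE_2 generally rises across a period (higher Z_eff) and falls down a group (larger shell), subject to the usual subshell exceptions.
Valence configurations: C⁺ [He]2s²2p¹, N⁺ [He]2s²2p², Ca⁺ [Ar]4s¹, Si⁺ [Ne]3s²3p¹.
Tabulated IE_2 (kJ/mol): C 2353, N 2856, Ca 1145, Si 1577.
Overall IE_2 order: Ca < Si < C < N.

Ca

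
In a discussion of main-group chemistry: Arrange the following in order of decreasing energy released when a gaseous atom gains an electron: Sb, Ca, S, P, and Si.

S > Si > Sb > P > Ca

Si is in period 3, group 14; P is in period 3, group 15; S is in period 3, group 16; Ca is in period 4, group 2; Sb is in period 5, group 15.
Electron affinity generally becomes more exothermic across a period toward the halogens and less exothermic down a group.
These span different periods and groups, so the two trends combine.
P > Ca: relative to Ca, both the across-period and down-group shifts push P's electron affinity up.
Sb > P: this pair runs against the simple trend — see the exception note.
Si > Sb: period and group pull opposite ways; the down-group shift dominates (134 vs 103 kJ/mol).
S > Si: S lies to the right of Si in period 3, so the across-period effect alone puts S higher.
Note the exception: Sb has a higher electron affinity than P, contrary to the simple trend — both are half-filled np³, but the pairing/repulsion penalty for the added electron shrinks as the p orbitals become larger and more diffuse down the group, and for Sb that outweighs the weaker nuclear attraction.
Note the exception: Si has a higher electron affinity than P, contrary to the simple trend — adding an electron to P's half-filled 3p³ is unfavourable, so Si (3p²) has the more exothermic EA.
For reference (kJ/mol): Si 134, P 72, S 200, Ca 2, Sb 103.
So from highest to lowest: S > Si > Sb > P > Ca.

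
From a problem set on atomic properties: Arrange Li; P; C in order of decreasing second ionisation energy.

Li > C > P

The second ionization energy removes an electron from the +1 ion. For each element: Li⁺ is the bare [He] core; P⁺ still has 4 valence electrons; C⁺ still has 3 valence electrons.
Pulling an electron out of a noble-gas core costs far more than removing a remaining valence electron, so Li sits at the high end of IE_2.
Valence configurations: P⁺ [Ne]3s²3p², C⁺ [He]2s²2p¹.
Tabulated IE_2 (kJ/mol): Li 7298, P 1907, C 2353.
Putting it together, IE_2: P < C < Li.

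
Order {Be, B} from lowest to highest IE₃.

B, Be

Consider each +2 ion: Be²⁺ is the bare [He] core; B²⁺ still has 1 valence electron.
Breaking into a closed-shell core is much more expensive than removing a leftover valence electron — Be has the largest IE_3 here.
Tabulated IE_3 (kJ/mol): Be 14849, B 3660.
Putting it together, IE_3: B < Be.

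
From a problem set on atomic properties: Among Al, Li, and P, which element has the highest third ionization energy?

The third ionization energy removes an electron from the +2 ion. For each element: Al²⁺ still has 1 valence electron; Li²⁺ is already 1 electron into the core; P²⁺ still has 3 valence electrons.
Breaking into a closed-shell core is much more expensive than removing a leftover valence electron — Li has the largest IE_3 here.
Valence configurations: Al²⁺ [Ne]3s¹, P²⁺ [Ne]3s²3p¹.
Tabulated IE_3 (kJ/mol): Al 2745, Li 11815, P 2914.
Overall IE_3 order: Al < P < Li.

Li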